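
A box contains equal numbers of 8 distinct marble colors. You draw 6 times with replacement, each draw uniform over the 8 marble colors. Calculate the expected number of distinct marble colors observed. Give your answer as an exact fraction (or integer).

Let Xⱼ=1 if type j appears at least once. P(Xⱼ=1) = 1 − ((8−1)/8)^6 = 144495/262144.
E[#distinct] = 8·144495/262144 = 144495/32768.

144495/32768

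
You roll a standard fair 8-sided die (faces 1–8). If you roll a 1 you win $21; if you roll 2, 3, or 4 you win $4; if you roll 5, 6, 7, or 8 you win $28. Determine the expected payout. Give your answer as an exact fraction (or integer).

145/8 dollars

E[payout] = (3/8)·4 + (1/8)·21 + (1/2)·28 = 145/8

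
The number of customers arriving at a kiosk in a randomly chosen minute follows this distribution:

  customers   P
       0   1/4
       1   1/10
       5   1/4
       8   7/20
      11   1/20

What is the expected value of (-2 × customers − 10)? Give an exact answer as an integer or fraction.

-97/5

E[-2x-10] = (1/4)·(-10) + (1/10)·(-12) + (1/4)·(-20) + (7/20)·(-26) + (1/20)·(-32)
     = -97/5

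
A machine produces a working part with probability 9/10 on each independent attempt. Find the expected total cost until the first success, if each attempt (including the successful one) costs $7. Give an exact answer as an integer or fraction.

E[#attempts] = 1/p = 10/9; E[cost] = 7·10/9 = 70/9.

70/9 dollars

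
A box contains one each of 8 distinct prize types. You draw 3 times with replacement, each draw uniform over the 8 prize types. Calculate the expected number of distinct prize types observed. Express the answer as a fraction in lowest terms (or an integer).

169/64

Let Xⱼ=1 if type j appears at least once. P(Xⱼ=1) = 1 − ((8−1)/8)^3 = 169/512.
E[#distinct] = 8·169/512 = 169/64.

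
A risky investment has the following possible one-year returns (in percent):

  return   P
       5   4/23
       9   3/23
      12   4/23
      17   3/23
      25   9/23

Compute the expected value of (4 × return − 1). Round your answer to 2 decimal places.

63.52

E[4x-1] = (4/23)·19 + (3/23)·35 + (4/23)·47 + (3/23)·67 + (9/23)·99
     = 1461/23 ≈ 63.52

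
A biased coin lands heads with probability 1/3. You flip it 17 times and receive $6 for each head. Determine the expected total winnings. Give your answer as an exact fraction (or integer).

$34

E[#heads] = 17·1/3 = 17/3 (linearity over flips).
E[winnings] = 6·17/3 = 34.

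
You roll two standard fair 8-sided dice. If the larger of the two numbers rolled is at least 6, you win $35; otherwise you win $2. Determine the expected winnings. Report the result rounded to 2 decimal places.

E[payout] = (25/64)·2 + (39/64)·35 = 1415/64
≈ $22.11

$22.11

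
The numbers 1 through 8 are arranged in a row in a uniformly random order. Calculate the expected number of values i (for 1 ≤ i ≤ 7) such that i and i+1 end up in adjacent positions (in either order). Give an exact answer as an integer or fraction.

7/4

For each i ∈ {1,…,7}, let Xᵢ = 1 if i and i+1 are adjacent. P(Xᵢ=1) = 2·(8−1)!/8! = 2/8.
By linearity, E[ΣXᵢ] = (7)·(2/8) = 7/4.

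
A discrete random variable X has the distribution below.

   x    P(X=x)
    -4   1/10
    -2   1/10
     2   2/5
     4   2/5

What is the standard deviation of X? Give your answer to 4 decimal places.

E[X] = 9/5, E[X²] = 10
Var(X) = E[X²] − (E[X])² = 10 − 81/25 = 169/25
SD(X) = √(169/25) ≈ 2.6000

2.6000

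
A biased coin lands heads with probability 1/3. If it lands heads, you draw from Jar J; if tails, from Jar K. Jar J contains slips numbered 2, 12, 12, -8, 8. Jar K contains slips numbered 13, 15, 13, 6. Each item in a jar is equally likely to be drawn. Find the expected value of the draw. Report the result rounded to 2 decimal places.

E[X | Jar J] = (2 + 12 + 12 − 8 + 8)/5 = 26/5
E[X | Jar K] = (13 + 15 + 13 + 6)/4 = 47/4
E[X] = (1/3)·26/5 + (2/3)·47/4 = 287/30 ≈ 9.57

9.57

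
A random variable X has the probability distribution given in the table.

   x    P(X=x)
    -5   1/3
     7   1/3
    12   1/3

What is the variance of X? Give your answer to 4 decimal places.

E[X] = (1/3)·(-5) + (1/3)·7 + (1/3)·12 = 14/3
E[X²] = (1/3)·25 + (1/3)·49 + (1/3)·144 = 218/3
Var(X) = 218/3 − (14/3)² = 458/9 ≈ 50.8889

50.8889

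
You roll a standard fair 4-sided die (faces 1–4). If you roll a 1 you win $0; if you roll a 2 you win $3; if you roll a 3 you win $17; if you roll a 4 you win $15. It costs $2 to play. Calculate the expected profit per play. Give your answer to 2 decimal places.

$6.75

E[payout] = (1/4)·0 + (1/4)·3 + (1/4)·15 + (1/4)·17 = 35/4
Expected profit = 35/4 − 2 = 27/4 ≈ $6.75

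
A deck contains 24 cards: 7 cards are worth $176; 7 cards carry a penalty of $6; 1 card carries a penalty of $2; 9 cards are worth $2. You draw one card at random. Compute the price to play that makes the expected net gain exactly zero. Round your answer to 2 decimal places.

E[payout] = (7/24)·176 + (7/24)·(-6) + (1/24)·(-2) + (9/24)·2 = 201/4
Fair fee = E[payout] = 201/4 ≈ $50.25

$50.25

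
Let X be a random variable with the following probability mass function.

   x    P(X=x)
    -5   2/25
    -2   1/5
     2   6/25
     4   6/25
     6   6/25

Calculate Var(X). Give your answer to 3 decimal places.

11.914

E[X] = (2/25)·(-5) + (1/5)·(-2) + (6/25)·2 + (6/25)·4 + (6/25)·6 = 52/25
E[X²] = (2/25)·25 + (1/5)·4 + (6/25)·4 + (6/25)·16 + (6/25)·36 = 406/25
Var(X) = 406/25 − (52/25)² = 7446/625 ≈ 11.914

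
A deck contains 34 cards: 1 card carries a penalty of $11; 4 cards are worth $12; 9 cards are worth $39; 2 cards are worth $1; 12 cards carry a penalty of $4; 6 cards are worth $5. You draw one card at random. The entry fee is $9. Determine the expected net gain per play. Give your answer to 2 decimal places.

E[payout] = (1/34)·(-11) + (4/34)·12 + (9/34)·39 + (2/34)·1 + (12/34)·(-4) + (6/34)·5 = 186/17
Expected profit = 186/17 − 9 = 33/17 ≈ $1.94

$1.94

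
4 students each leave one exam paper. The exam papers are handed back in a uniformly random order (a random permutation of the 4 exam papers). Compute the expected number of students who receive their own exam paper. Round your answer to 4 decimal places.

Let Xᵢ = 1 if person i gets their own exam paper. For each i, P(Xᵢ=1) = 1/4.
By linearity of expectation, E[X₁+…+X_4] = 4·(1/4) = 1.
≈ 1.0000

1.0000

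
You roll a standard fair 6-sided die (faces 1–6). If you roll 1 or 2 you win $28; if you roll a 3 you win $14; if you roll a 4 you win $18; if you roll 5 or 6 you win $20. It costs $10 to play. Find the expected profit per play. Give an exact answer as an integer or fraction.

E[payout] = (1/6)·14 + (1/6)·18 + (1/3)·20 + (1/3)·28 = 64/3
Expected profit = 64/3 − 10 = 34/3

34/3 dollars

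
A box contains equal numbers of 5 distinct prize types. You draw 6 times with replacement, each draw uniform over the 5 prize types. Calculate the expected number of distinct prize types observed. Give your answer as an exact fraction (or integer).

Let Xⱼ=1 if type j appears at least once. P(Xⱼ=1) = 1 − ((5−1)/5)^6 = 11529/15625.
E[#distinct] = 5·11529/15625 = 11529/3125.

11529/3125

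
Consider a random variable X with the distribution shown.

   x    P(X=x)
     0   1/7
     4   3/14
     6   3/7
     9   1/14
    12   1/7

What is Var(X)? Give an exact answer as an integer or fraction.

2301/196

E[X] = (1/7)·0 + (3/14)·4 + (3/7)·6 + (1/14)·9 + (1/7)·12 = 81/14
E[X²] = (1/7)·0 + (3/14)·16 + (3/7)·36 + (1/14)·81 + (1/7)·144 = 633/14
Var(X) = 633/14 − (81/14)² = 2301/196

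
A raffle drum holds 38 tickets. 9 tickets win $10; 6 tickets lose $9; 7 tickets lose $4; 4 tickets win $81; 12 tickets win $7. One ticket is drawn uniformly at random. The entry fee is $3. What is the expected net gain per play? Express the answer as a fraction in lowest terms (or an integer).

151/19 dollars

E[payout] = (9/38)·10 + (6/38)·(-9) + (7/38)·(-4) + (4/38)·81 + (12/38)·7 = 208/19
Expected profit = 208/19 − 3 = 151/19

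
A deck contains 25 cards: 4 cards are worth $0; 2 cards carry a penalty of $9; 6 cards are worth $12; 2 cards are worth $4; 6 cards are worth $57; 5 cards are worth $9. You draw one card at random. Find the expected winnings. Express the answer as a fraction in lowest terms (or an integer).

449/25 dollars

E[payout] = (4/25)·0 + (2/25)·(-9) + (6/25)·12 + (2/25)·4 + (6/25)·57 + (5/25)·9 = 449/25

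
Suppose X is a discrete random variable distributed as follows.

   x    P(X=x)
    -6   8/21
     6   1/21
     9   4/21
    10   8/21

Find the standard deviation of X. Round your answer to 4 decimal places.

7.5190

E[X] = 74/21, E[X²] = 1448/21
Var(X) = E[X²] − (E[X])² = 1448/21 − 5476/441 = 24932/441
SD(X) = √(24932/441) ≈ 7.5190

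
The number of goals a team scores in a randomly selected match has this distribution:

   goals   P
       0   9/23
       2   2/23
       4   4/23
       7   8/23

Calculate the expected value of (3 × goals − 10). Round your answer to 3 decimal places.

-0.087

E[3x-10] = (9/23)·(-10) + (2/23)·(-4) + (4/23)·2 + (8/23)·11
     = -2/23 ≈ -0.087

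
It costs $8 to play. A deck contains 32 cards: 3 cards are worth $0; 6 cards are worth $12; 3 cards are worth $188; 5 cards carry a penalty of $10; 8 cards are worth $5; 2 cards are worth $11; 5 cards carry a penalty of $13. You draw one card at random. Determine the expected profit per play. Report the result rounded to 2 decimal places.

E[payout] = (3/32)·0 + (6/32)·12 + (3/32)·188 + (5/32)·(-10) + (8/32)·5 + (2/32)·11 + (5/32)·(-13) = 583/32
Expected profit = 583/32 − 8 = 327/32 ≈ $10.22

$10.22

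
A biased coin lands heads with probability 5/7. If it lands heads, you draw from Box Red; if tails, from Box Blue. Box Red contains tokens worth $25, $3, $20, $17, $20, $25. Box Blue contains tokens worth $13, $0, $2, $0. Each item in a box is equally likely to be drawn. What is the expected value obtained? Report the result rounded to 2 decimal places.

$14.17

E[X | Box Red] = (25 + 3 + 20 + 17 + 20 + 25)/6 = 55/3
E[X | Box Blue] = (13 + 0 + 2 + 0)/4 = 15/4
E[X] = (5/7)·55/3 + (2/7)·15/4 = 85/6 ≈ 14.17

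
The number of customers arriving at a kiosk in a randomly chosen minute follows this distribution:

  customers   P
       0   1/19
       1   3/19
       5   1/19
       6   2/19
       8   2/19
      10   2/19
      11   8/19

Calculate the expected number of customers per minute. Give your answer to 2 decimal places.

7.58

E[X] = (1/19)·0 + (3/19)·1 + (1/19)·5 + (2/19)·6 + (2/19)·8 + (2/19)·10 + (8/19)·11
     = 144/19 ≈ 7.58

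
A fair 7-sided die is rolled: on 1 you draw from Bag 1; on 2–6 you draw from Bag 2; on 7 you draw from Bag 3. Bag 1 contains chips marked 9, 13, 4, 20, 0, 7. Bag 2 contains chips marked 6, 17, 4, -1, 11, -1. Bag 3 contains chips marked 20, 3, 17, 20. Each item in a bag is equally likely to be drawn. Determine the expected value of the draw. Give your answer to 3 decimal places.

7.690

E[X | Bag 1] = (9 + 13 + 4 + 20 + 0 + 7)/6 = 53/6
E[X | Bag 2] = (6 + 17 + 4 − 1 + 11 − 1)/6 = 6
E[X | Bag 3] = (20 + 3 + 17 + 20)/4 = 15
E[X] = (1/7)·53/6 + (5/7)·6 + (1/7)·15 = 323/42 ≈ 7.690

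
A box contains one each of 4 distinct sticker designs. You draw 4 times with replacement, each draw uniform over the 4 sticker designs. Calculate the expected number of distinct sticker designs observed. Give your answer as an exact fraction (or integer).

175/64

Let Xⱼ=1 if type j appears at least once. P(Xⱼ=1) = 1 − ((4−1)/4)^4 = 175/256.
E[#distinct] = 4·175/256 = 175/64.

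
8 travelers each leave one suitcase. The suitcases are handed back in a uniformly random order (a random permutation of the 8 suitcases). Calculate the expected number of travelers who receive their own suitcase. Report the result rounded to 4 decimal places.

Let Xᵢ = 1 if person i gets their own suitcase. For each i, P(Xᵢ=1) = 1/8.
By linearity of expectation, E[X₁+…+X_8] = 8·(1/8) = 1.
≈ 1.0000

1.0000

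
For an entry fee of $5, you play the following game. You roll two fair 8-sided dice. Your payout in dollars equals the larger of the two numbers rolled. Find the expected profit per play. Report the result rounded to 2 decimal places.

Distribution of the larger of the two numbers rolled: 1 w.p. 1/64, 2 w.p. 3/64, 3 w.p. 5/64, 4 w.p. 7/64, 5 w.p. 9/64, 6 w.p. 11/64, …
E[payout] = (1/64)·1 + (3/64)·2 + (5/64)·3 + (7/64)·4 + (9/64)·5 + (11/64)·6 + (13/64)·7 + (15/64)·8 = 93/16
Expected profit = 93/16 − 5 = 13/16 ≈ $0.81

$0.81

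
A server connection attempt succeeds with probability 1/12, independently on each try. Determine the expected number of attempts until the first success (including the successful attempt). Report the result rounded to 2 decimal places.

For a geometric distribution, E[trials] = 1/p = 1/(1/12) = 12.
≈ 12.00

12.00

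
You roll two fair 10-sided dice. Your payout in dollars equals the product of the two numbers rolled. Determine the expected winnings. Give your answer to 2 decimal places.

$30.25

Distribution of the product of the two numbers rolled: 1 w.p. 1/100, 2 w.p. 1/50, 3 w.p. 1/50, 4 w.p. 3/100, 5 w.p. 1/50, 6 w.p. 1/25, …
E[payout] = (1/100)·1 + (1/50)·2 + (1/50)·3 + (3/100)·4 + (1/50)·5 + (1/25)·6 + (1/50)·7 + (1/25)·8 + (3/100)·9 + (1/25)·10 + (1/25)·12 + (1/50)·14 + (1/50)·15 + (3/100)·16 + (1/25)·18 + (1/25)·20 + (1/50)·21 + (1/25)·24 + (1/100)·25 + (1/50)·27 + (1/50)·28 + (1/25)·30 + (1/50)·32 + (1/50)·35 + (3/100)·36 + (1/25)·40 + (1/50)·42 + (1/50)·45 + (1/50)·48 + (1/100)·49 + (1/50)·50 + (1/50)·54 + (1/50)·56 + (1/50)·60 + (1/50)·63 + (1/100)·64 + (1/50)·70 + (1/50)·72 + (1/50)·80 + (1/100)·81 + (1/50)·90 + (1/100)·100 = 121/4
≈ $30.25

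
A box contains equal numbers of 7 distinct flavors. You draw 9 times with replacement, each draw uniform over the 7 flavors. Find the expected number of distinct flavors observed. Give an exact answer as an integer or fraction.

30275911/5764801

Let Xⱼ=1 if type j appears at least once. P(Xⱼ=1) = 1 − ((7−1)/7)^9 = 30275911/40353607.
E[#distinct] = 7·30275911/40353607 = 30275911/5764801.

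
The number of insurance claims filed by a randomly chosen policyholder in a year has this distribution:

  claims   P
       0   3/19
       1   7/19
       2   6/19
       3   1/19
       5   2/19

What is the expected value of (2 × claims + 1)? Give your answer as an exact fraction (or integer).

83/19

E[2x+1] = (3/19)·1 + (7/19)·3 + (6/19)·5 + (1/19)·7 + (2/19)·11
     = 83/19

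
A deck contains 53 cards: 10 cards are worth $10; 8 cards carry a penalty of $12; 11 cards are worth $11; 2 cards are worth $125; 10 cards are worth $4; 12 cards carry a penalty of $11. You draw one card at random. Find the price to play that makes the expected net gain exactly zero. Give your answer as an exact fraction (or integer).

283/53 dollars

E[payout] = (10/53)·10 + (8/53)·(-12) + (11/53)·11 + (2/53)·125 + (10/53)·4 + (12/53)·(-11) = 283/53
Fair fee = E[payout] = 283/53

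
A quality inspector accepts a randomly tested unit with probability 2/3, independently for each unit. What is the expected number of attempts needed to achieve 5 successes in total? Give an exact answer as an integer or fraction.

By linearity (sum of 5 independent geometric waits), E[trials] = 5/p = 5/(2/3) = 15/2.

15/2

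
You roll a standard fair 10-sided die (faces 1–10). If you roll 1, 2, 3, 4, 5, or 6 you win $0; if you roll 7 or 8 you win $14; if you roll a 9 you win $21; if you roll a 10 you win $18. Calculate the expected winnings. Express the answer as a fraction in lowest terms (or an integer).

E[payout] = (3/5)·0 + (1/5)·14 + (1/10)·18 + (1/10)·21 = 67/10

67/10 dollars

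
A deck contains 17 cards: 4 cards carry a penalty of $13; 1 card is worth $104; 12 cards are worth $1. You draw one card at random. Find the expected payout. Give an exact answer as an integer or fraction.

E[payout] = (4/17)·(-13) + (1/17)·104 + (12/17)·1 = 64/17

64/17 dollars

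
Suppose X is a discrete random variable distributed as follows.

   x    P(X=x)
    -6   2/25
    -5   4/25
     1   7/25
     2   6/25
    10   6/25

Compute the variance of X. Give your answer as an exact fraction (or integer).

17866/625

E[X] = (2/25)·(-6) + (4/25)·(-5) + (7/25)·1 + (6/25)·2 + (6/25)·10 = 47/25
E[X²] = (2/25)·36 + (4/25)·25 + (7/25)·1 + (6/25)·4 + (6/25)·100 = 803/25
Var(X) = 803/25 − (47/25)² = 17866/625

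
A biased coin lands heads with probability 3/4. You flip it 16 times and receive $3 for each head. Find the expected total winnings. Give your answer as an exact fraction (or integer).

$36

E[#heads] = 16·3/4 = 12 (linearity over flips).
E[winnings] = 3·12 = 36.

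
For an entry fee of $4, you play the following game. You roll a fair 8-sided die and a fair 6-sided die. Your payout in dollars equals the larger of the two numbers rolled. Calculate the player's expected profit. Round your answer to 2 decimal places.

Distribution of the larger of the two numbers rolled: 1 w.p. 1/48, 2 w.p. 1/16, 3 w.p. 5/48, 4 w.p. 7/48, 5 w.p. 3/16, 6 w.p. 11/48, …
E[payout] = (1/48)·1 + (1/16)·2 + (5/48)·3 + (7/48)·4 + (3/16)·5 + (11/48)·6 + (1/8)·7 + (1/8)·8 = 251/48
Expected profit = 251/48 − 4 = 59/48 ≈ $1.23

$1.23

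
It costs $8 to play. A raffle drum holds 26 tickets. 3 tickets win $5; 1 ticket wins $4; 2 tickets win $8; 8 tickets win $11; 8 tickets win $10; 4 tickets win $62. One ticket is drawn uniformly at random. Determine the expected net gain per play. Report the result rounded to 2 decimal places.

$9.35

E[payout] = (3/26)·5 + (1/26)·4 + (2/26)·8 + (8/26)·11 + (8/26)·10 + (4/26)·62 = 451/26
Expected profit = 451/26 − 8 = 243/26 ≈ $9.35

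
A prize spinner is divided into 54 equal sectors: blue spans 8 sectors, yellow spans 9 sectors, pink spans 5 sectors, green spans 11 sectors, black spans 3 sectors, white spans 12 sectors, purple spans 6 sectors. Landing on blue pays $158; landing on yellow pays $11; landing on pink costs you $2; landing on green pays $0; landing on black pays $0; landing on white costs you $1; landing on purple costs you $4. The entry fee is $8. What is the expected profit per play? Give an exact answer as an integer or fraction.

295/18 dollars

E[payout] = (8/54)·158 + (9/54)·11 + (5/54)·(-2) + (11/54)·0 + (3/54)·0 + (12/54)·(-1) + (6/54)·(-4) = 439/18
Expected profit = 439/18 − 8 = 295/18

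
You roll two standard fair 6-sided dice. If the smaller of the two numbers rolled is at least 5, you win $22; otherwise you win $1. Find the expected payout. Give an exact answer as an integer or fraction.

10/3 dollars

E[payout] = (8/9)·1 + (1/9)·22 = 10/3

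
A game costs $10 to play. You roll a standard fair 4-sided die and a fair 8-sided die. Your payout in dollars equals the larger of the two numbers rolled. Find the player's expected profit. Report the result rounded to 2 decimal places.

-$5.19

Distribution of the larger of the two numbers rolled: 1 w.p. 1/32, 2 w.p. 3/32, 3 w.p. 5/32, 4 w.p. 7/32, 5 w.p. 1/8, 6 w.p. 1/8, …
E[payout] = (1/32)·1 + (3/32)·2 + (5/32)·3 + (7/32)·4 + (1/8)·5 + (1/8)·6 + (1/8)·7 + (1/8)·8 = 77/16
Expected profit = 77/16 − 10 = -83/16 ≈ -$5.19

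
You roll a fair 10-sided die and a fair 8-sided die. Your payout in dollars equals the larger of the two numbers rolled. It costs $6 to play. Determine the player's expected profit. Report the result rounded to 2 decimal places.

Distribution of the larger of the two numbers rolled: 1 w.p. 1/80, 2 w.p. 3/80, 3 w.p. 1/16, 4 w.p. 7/80, 5 w.p. 9/80, 6 w.p. 11/80, …
E[payout] = (1/80)·1 + (3/80)·2 + (1/16)·3 + (7/80)·4 + (9/80)·5 + (11/80)·6 + (13/80)·7 + (3/16)·8 + (1/10)·9 + (1/10)·10 = 131/20
Expected profit = 131/20 − 6 = 11/20 ≈ $0.55

$0.55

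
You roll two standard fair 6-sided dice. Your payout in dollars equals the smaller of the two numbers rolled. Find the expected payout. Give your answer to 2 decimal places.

$2.53

Distribution of the smaller of the two numbers rolled: 1 w.p. 11/36, 2 w.p. 1/4, 3 w.p. 7/36, 4 w.p. 5/36, 5 w.p. 1/12, 6 w.p. 1/36
E[payout] = (11/36)·1 + (1/4)·2 + (7/36)·3 + (5/36)·4 + (1/12)·5 + (1/36)·6 = 91/36
≈ $2.53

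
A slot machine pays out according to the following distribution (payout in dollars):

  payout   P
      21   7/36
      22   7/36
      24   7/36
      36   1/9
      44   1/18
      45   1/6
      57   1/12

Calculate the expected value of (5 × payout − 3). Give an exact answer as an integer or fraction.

2801/18

E[5x-3] = (7/36)·102 + (7/36)·107 + (7/36)·117 + (1/9)·177 + (1/18)·217 + (1/6)·222 + (1/12)·282
     = 2801/18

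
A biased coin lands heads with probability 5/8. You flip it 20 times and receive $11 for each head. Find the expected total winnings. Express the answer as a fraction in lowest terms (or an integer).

275/2 dollars

E[#heads] = 20·5/8 = 25/2 (linearity over flips).
E[winnings] = 11·25/2 = 275/2.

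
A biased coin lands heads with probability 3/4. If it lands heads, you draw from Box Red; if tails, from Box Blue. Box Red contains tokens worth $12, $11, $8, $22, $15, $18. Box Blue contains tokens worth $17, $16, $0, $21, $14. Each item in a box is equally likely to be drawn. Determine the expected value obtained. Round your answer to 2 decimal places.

$14.15

E[X | Box Red] = (12 + 11 + 8 + 22 + 15 + 18)/6 = 43/3
E[X | Box Blue] = (17 + 16 + 0 + 21 + 14)/5 = 68/5
E[X] = (3/4)·43/3 + (1/4)·68/5 = 283/20 ≈ 14.15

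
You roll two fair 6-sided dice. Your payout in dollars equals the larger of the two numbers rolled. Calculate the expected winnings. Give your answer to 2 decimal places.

Distribution of the larger of the two numbers rolled: 1 w.p. 1/36, 2 w.p. 1/12, 3 w.p. 5/36, 4 w.p. 7/36, 5 w.p. 1/4, 6 w.p. 11/36
E[payout] = (1/36)·1 + (1/12)·2 + (5/36)·3 + (7/36)·4 + (1/4)·5 + (11/36)·6 = 161/36
≈ $4.47

$4.47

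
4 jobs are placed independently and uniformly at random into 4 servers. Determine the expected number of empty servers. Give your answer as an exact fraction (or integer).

81/64

Let Xⱼ=1 if server j is empty. P(Xⱼ=1) = ((4-1)/4)^4 = 81/256.
By linearity, E[#empty] = 4·81/256 = 81/64.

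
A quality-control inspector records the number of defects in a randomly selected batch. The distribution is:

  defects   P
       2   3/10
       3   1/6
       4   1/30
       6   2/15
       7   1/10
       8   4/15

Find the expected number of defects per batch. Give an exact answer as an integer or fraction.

73/15

E[X] = (3/10)·2 + (1/6)·3 + (1/30)·4 + (2/15)·6 + (1/10)·7 + (4/15)·8
     = 73/15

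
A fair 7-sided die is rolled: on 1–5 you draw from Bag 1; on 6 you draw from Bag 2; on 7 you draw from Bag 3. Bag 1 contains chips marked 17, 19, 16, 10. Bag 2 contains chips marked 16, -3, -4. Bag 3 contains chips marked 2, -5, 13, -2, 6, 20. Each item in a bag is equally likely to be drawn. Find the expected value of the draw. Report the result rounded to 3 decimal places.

E[X | Bag 1] = (17 + 19 + 16 + 10)/4 = 31/2
E[X | Bag 2] = (16 − 3 − 4)/3 = 3
E[X | Bag 3] = (2 − 5 + 13 − 2 + 6 + 20)/6 = 17/3
E[X] = (5/7)·31/2 + (1/7)·3 + (1/7)·17/3 = 517/42 ≈ 12.310

12.310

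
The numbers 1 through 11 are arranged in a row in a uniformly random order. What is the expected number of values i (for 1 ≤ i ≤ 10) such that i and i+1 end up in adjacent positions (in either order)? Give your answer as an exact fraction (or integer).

For each i ∈ {1,…,10}, let Xᵢ = 1 if i and i+1 are adjacent. P(Xᵢ=1) = 2·(11−1)!/11! = 2/11.
By linearity, E[ΣXᵢ] = (10)·(2/11) = 20/11.

20/11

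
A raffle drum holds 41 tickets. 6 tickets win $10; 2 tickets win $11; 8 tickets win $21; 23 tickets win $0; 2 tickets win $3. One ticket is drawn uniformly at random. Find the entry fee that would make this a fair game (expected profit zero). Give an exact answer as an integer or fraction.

E[payout] = (6/41)·10 + (2/41)·11 + (8/41)·21 + (23/41)·0 + (2/41)·3 = 256/41
Fair fee = E[payout] = 256/41

256/41 dollars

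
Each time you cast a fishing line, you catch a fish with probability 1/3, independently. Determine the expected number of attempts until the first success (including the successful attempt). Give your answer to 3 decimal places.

3.000

For a geometric distribution, E[trials] = 1/p = 1/(1/3) = 3.
≈ 3.000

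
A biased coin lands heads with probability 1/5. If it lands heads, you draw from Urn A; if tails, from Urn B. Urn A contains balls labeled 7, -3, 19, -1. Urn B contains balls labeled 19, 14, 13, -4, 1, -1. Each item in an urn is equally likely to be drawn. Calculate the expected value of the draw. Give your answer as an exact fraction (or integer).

67/10

E[X | Urn A] = (7 − 3 + 19 − 1)/4 = 11/2
E[X | Urn B] = (19 + 14 + 13 − 4 + 1 − 1)/6 = 7
E[X] = (1/5)·11/2 + (4/5)·7 = 67/10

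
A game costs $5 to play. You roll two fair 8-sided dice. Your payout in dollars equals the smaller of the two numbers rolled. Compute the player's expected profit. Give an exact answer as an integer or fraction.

-29/16 dollars

Distribution of the smaller of the two numbers rolled: 1 w.p. 15/64, 2 w.p. 13/64, 3 w.p. 11/64, 4 w.p. 9/64, 5 w.p. 7/64, 6 w.p. 5/64, …
E[payout] = (15/64)·1 + (13/64)·2 + (11/64)·3 + (9/64)·4 + (7/64)·5 + (5/64)·6 + (3/64)·7 + (1/64)·8 = 51/16
Expected profit = 51/16 − 5 = -29/16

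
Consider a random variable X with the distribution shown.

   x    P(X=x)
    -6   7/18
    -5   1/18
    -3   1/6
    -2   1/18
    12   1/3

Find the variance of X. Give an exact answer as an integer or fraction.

E[X] = (7/18)·(-6) + (1/18)·(-5) + (1/6)·(-3) + (1/18)·(-2) + (1/3)·12 = 7/9
E[X²] = (7/18)·36 + (1/18)·25 + (1/6)·9 + (1/18)·4 + (1/3)·144 = 586/9
Var(X) = 586/9 − (7/9)² = 5225/81

5225/81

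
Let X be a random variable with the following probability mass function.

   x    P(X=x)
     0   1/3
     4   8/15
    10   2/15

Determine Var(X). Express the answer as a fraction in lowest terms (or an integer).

2216/225

E[X] = (1/3)·0 + (8/15)·4 + (2/15)·10 = 52/15
E[X²] = (1/3)·0 + (8/15)·16 + (2/15)·100 = 328/15
Var(X) = 328/15 − (52/15)² = 2216/225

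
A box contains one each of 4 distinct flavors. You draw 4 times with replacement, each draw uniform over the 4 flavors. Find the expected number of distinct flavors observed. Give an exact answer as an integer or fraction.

175/64

Let Xⱼ=1 if type j appears at least once. P(Xⱼ=1) = 1 − ((4−1)/4)^4 = 175/256.
E[#distinct] = 4·175/256 = 175/64.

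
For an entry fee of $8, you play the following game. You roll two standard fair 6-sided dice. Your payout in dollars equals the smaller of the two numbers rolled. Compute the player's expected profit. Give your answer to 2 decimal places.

Distribution of the smaller of the two numbers rolled: 1 w.p. 11/36, 2 w.p. 1/4, 3 w.p. 7/36, 4 w.p. 5/36, 5 w.p. 1/12, 6 w.p. 1/36
E[payout] = (11/36)·1 + (1/4)·2 + (7/36)·3 + (5/36)·4 + (1/12)·5 + (1/36)·6 = 91/36
Expected profit = 91/36 − 8 = -197/36 ≈ -$5.47

-$5.47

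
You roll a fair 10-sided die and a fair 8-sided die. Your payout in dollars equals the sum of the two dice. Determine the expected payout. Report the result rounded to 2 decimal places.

Distribution of the sum of the two dice: 2 w.p. 1/80, 3 w.p. 1/40, 4 w.p. 3/80, 5 w.p. 1/20, 6 w.p. 1/16, 7 w.p. 3/40, …
E[payout] = (1/80)·2 + (1/40)·3 + (3/80)·4 + (1/20)·5 + (1/16)·6 + (3/40)·7 + (7/80)·8 + (1/10)·9 + (1/10)·10 + (1/10)·11 + (7/80)·12 + (3/40)·13 + (1/16)·14 + (1/20)·15 + (3/80)·16 + (1/40)·17 + (1/80)·18 = 10
≈ $10.00

$10.00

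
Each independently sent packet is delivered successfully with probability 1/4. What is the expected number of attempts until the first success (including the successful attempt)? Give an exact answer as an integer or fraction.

For a geometric distribution, E[trials] = 1/p = 1/(1/4) = 4.

4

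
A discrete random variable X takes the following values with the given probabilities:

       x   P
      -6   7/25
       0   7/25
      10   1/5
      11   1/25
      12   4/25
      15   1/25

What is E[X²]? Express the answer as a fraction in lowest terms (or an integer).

E[X²] = (7/25)·36 + (7/25)·0 + (1/5)·100 + (1/25)·121 + (4/25)·144 + (1/25)·225
     = 1674/25

1674/25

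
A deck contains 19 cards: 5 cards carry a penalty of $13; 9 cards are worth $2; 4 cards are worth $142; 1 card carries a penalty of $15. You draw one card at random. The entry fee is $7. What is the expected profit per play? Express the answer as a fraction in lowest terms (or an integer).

373/19 dollars

E[payout] = (5/19)·(-13) + (9/19)·2 + (4/19)·142 + (1/19)·(-15) = 506/19
Expected profit = 506/19 − 7 = 373/19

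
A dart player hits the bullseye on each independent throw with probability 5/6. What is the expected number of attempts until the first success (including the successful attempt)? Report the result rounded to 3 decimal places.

For a geometric distribution, E[trials] = 1/p = 1/(5/6) = 6/5.
≈ 1.200

1.200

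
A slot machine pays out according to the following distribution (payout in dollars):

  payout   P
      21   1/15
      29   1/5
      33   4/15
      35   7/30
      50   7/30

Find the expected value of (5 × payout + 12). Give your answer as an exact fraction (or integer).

1147/6

E[5x+12] = (1/15)·117 + (1/5)·157 + (4/15)·177 + (7/30)·187 + (7/30)·262
     = 1147/6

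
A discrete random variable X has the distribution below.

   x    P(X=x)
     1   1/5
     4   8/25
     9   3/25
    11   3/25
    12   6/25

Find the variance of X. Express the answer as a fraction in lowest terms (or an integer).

11514/625

E[X] = (1/5)·1 + (8/25)·4 + (3/25)·9 + (3/25)·11 + (6/25)·12 = 169/25
E[X²] = (1/5)·1 + (8/25)·16 + (3/25)·81 + (3/25)·121 + (6/25)·144 = 1603/25
Var(X) = 1603/25 − (169/25)² = 11514/625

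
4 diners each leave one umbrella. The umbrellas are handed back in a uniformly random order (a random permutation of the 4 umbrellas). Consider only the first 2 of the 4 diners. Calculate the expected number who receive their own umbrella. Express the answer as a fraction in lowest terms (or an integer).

Let Xᵢ = 1 if person i gets their own umbrella. For each i, P(Xᵢ=1) = 1/4.
By linearity of expectation, E[X₁+…+X_2] = 2·(1/4) = 1/2.

1/2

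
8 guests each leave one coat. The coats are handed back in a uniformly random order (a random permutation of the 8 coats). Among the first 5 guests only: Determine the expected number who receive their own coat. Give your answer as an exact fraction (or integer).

5/8

Let Xᵢ = 1 if person i gets their own coat. For each i, P(Xᵢ=1) = 1/8.
By linearity of expectation, E[X₁+…+X_5] = 5·(1/8) = 5/8.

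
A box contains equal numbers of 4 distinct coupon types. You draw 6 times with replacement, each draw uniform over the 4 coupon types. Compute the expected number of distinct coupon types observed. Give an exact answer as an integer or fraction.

Let Xⱼ=1 if type j appears at least once. P(Xⱼ=1) = 1 − ((4−1)/4)^6 = 3367/4096.
E[#distinct] = 4·3367/4096 = 3367/1024.

3367/1024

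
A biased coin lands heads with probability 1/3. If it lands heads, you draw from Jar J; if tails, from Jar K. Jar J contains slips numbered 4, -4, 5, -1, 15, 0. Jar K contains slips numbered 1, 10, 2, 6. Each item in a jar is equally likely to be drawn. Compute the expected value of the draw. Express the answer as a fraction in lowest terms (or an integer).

38/9

E[X | Jar J] = (4 − 4 + 5 − 1 + 15 + 0)/6 = 19/6
E[X | Jar K] = (1 + 10 + 2 + 6)/4 = 19/4
E[X] = (1/3)·19/6 + (2/3)·19/4 = 38/9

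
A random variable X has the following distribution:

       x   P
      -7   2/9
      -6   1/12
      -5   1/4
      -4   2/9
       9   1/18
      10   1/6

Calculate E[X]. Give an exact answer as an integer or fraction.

E[X] = (2/9)·(-7) + (1/12)·(-6) + (1/4)·(-5) + (2/9)·(-4) + (1/18)·9 + (1/6)·10
     = -73/36

-73/36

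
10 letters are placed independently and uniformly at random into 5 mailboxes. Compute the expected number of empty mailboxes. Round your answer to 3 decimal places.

Let Xⱼ=1 if mailbox j is empty. P(Xⱼ=1) = ((5-1)/5)^10 = 1048576/9765625.
By linearity, E[#empty] = 5·1048576/9765625 = 1048576/1953125.
≈ 0.537

0.537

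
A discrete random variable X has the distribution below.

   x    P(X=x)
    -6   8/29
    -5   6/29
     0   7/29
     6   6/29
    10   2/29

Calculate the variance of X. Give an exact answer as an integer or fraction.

E[X] = (8/29)·(-6) + (6/29)·(-5) + (7/29)·0 + (6/29)·6 + (2/29)·10 = -22/29
E[X²] = (8/29)·36 + (6/29)·25 + (7/29)·0 + (6/29)·36 + (2/29)·100 = 854/29
Var(X) = 854/29 − (-22/29)² = 24282/841

24282/841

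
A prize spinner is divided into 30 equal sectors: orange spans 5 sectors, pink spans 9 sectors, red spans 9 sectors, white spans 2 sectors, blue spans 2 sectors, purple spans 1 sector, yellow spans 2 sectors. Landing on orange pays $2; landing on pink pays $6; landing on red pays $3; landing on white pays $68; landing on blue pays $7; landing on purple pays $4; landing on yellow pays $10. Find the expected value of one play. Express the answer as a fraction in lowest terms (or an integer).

E[payout] = (5/30)·2 + (9/30)·6 + (9/30)·3 + (2/30)·68 + (2/30)·7 + (1/30)·4 + (2/30)·10 = 53/6

53/6 dollars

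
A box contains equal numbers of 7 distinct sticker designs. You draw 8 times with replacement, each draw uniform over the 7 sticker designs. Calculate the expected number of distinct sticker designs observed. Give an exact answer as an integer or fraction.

Let Xⱼ=1 if type j appears at least once. P(Xⱼ=1) = 1 − ((7−1)/7)^8 = 4085185/5764801.
E[#distinct] = 7·4085185/5764801 = 4085185/823543.

4085185/823543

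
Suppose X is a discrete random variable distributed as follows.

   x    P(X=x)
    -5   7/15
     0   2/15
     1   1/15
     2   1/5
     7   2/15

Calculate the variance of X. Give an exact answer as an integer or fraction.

E[X] = (7/15)·(-5) + (2/15)·0 + (1/15)·1 + (1/5)·2 + (2/15)·7 = -14/15
E[X²] = (7/15)·25 + (2/15)·0 + (1/15)·1 + (1/5)·4 + (2/15)·49 = 286/15
Var(X) = 286/15 − (-14/15)² = 4094/225

4094/225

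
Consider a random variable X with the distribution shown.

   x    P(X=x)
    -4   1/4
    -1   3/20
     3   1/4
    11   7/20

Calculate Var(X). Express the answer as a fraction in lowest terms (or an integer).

14739/400

E[X] = (1/4)·(-4) + (3/20)·(-1) + (1/4)·3 + (7/20)·11 = 69/20
E[X²] = (1/4)·16 + (3/20)·1 + (1/4)·9 + (7/20)·121 = 195/4
Var(X) = 195/4 − (69/20)² = 14739/400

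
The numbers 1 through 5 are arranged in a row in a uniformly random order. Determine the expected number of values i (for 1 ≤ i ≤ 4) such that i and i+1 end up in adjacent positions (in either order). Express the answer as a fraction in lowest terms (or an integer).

8/5

For each i ∈ {1,…,4}, let Xᵢ = 1 if i and i+1 are adjacent. P(Xᵢ=1) = 2·(5−1)!/5! = 2/5.
By linearity, E[ΣXᵢ] = (4)·(2/5) = 8/5.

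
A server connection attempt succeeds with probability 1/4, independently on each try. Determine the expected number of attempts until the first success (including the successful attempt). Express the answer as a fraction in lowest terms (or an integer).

For a geometric distribution, E[trials] = 1/p = 1/(1/4) = 4.

4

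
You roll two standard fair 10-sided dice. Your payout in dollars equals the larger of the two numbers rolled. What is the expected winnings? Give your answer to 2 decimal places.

Distribution of the larger of the two numbers rolled: 1 w.p. 1/100, 2 w.p. 3/100, 3 w.p. 1/20, 4 w.p. 7/100, 5 w.p. 9/100, 6 w.p. 11/100, …
E[payout] = (1/100)·1 + (3/100)·2 + (1/20)·3 + (7/100)·4 + (9/100)·5 + (11/100)·6 + (13/100)·7 + (3/20)·8 + (17/100)·9 + (19/100)·10 = 143/20
≈ $7.15

$7.15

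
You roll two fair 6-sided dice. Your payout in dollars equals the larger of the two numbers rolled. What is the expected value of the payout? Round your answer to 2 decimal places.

$4.47

Distribution of the larger of the two numbers rolled: 1 w.p. 1/36, 2 w.p. 1/12, 3 w.p. 5/36, 4 w.p. 7/36, 5 w.p. 1/4, 6 w.p. 11/36
E[payout] = (1/36)·1 + (1/12)·2 + (5/36)·3 + (7/36)·4 + (1/4)·5 + (11/36)·6 = 161/36
≈ $4.47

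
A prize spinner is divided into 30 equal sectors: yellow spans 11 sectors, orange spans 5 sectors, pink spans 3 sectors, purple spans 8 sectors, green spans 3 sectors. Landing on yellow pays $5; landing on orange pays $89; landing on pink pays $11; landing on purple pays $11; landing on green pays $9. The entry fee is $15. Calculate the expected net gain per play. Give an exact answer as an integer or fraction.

E[payout] = (11/30)·5 + (5/30)·89 + (3/30)·11 + (8/30)·11 + (3/30)·9 = 108/5
Expected profit = 108/5 − 15 = 33/5

33/5 dollars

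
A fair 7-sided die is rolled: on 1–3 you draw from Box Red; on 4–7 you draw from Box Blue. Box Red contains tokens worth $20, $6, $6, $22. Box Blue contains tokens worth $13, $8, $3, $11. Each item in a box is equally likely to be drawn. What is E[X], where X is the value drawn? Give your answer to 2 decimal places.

$10.79

E[X | Box Red] = (20 + 6 + 6 + 22)/4 = 27/2
E[X | Box Blue] = (13 + 8 + 3 + 11)/4 = 35/4
E[X] = (3/7)·27/2 + (4/7)·35/4 = 151/14 ≈ 10.79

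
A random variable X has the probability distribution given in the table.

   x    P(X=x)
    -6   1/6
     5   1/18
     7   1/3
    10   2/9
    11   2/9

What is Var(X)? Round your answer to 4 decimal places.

E[X] = (1/6)·(-6) + (1/18)·5 + (1/3)·7 + (2/9)·10 + (2/9)·11 = 113/18
E[X²] = (1/6)·36 + (1/18)·25 + (1/3)·49 + (2/9)·100 + (2/9)·121 = 437/6
Var(X) = 437/6 − (113/18)² = 10829/324 ≈ 33.4228

33.4228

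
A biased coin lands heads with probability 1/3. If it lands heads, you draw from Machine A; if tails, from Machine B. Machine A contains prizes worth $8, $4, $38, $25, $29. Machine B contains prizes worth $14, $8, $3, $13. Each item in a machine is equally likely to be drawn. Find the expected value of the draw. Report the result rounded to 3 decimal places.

E[X | Machine A] = (8 + 4 + 38 + 25 + 29)/5 = 104/5
E[X | Machine B] = (14 + 8 + 3 + 13)/4 = 19/2
E[X] = (1/3)·104/5 + (2/3)·19/2 = 199/15 ≈ 13.267

$13.267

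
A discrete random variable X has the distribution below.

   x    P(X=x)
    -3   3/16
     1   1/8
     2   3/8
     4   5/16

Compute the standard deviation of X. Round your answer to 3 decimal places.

2.423

E[X] = 25/16, E[X²] = 133/16
Var(X) = E[X²] − (E[X])² = 133/16 − 625/256 = 1503/256
SD(X) = √(1503/256) ≈ 2.423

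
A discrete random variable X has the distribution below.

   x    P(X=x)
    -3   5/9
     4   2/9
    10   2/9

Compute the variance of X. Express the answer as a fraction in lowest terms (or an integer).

E[X] = (5/9)·(-3) + (2/9)·4 + (2/9)·10 = 13/9
E[X²] = (5/9)·9 + (2/9)·16 + (2/9)·100 = 277/9
Var(X) = 277/9 − (13/9)² = 2324/81

2324/81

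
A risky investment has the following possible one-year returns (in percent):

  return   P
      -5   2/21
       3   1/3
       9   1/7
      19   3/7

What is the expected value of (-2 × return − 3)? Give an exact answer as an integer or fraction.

-481/21

E[-2x-3] = (2/21)·7 + (1/3)·(-9) + (1/7)·(-21) + (3/7)·(-41)
     = -481/21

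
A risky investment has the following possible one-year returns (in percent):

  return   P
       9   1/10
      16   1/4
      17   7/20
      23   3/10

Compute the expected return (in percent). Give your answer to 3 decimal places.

17.750

E[X] = (1/10)·9 + (1/4)·16 + (7/20)·17 + (3/10)·23
     = 71/4 ≈ 17.750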